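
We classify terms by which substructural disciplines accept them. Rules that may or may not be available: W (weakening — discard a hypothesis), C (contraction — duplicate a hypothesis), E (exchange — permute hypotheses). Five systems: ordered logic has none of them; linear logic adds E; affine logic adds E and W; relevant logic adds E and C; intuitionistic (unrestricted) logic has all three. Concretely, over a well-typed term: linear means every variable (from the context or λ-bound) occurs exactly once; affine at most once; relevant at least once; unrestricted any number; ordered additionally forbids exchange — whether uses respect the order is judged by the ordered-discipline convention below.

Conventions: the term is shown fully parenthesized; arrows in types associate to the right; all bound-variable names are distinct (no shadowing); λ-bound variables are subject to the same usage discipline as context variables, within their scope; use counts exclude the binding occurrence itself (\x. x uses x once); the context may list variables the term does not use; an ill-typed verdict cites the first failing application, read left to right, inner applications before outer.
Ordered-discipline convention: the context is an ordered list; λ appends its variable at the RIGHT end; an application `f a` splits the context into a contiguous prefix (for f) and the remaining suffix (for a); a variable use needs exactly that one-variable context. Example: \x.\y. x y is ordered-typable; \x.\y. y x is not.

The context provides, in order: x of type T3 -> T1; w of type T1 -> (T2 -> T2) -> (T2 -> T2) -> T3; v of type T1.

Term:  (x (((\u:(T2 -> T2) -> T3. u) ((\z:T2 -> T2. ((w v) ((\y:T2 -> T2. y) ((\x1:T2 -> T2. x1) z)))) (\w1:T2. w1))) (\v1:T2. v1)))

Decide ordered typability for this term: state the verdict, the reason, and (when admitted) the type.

yes — x, w, v, u, z, y, x1, w1, v1: once each, no exchange needed; term : T1
use counts: x: 1, w: 1, v: 1, u (bound): 1, z (bound): 1, y (bound): 1, x1 (bound): 1, w1 (bound): 1, v1 (bound): 1
uses in reading order: x, u, w, v, y, x1, z, w1, v1
typing: well-typed at T1
summary: ordered ✓ · linear ✓ · affine ✓ · relevant ✓ · unrestricted ✓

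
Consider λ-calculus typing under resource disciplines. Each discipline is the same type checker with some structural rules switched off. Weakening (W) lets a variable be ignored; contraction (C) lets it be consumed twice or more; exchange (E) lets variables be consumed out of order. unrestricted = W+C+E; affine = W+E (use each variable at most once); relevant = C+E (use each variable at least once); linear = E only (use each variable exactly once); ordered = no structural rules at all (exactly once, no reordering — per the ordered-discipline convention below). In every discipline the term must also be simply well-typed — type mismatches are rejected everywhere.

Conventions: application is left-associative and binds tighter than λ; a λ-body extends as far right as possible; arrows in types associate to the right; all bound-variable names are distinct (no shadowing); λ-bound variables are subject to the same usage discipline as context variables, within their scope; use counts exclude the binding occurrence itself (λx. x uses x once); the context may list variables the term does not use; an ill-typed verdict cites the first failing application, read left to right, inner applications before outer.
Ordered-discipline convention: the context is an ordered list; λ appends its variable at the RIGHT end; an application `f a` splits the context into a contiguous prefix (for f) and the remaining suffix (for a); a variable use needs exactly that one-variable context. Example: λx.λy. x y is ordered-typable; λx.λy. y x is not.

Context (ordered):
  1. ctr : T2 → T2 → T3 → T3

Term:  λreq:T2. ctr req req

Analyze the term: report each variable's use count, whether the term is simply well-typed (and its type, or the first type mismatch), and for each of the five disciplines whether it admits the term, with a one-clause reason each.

counts: ctr: 1; req [bound]: 2
order of uses: ctr, req, req
typing: ✓ — T2 → T3 → T3
ordered: ✗ — needs contraction — req ×2
linear: ✗ — needs contraction — req ×2
affine: ✗ — needs contraction — req ×2
relevant: ✓ — none of ctr, req goes unused
unrestricted: ✓ — simply typable at T2 → T3 → T3; W, C, E all held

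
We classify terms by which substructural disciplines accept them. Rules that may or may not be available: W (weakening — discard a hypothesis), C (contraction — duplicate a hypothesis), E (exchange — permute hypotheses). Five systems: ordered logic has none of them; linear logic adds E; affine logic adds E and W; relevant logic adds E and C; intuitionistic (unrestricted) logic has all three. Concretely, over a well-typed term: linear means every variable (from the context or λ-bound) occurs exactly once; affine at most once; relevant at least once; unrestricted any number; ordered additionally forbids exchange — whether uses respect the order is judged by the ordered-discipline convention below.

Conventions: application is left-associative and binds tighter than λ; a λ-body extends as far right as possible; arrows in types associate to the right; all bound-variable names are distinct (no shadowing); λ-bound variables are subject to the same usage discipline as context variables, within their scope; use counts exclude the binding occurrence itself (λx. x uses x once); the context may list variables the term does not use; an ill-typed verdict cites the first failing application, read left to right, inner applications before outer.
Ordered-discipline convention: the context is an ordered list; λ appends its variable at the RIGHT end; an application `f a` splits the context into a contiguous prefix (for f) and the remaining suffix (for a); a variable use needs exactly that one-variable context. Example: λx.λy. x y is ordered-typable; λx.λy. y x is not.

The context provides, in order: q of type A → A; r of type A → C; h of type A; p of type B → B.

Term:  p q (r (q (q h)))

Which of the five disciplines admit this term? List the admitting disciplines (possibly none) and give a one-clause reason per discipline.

admitted by: none
use counts: q: 3×, r: 1×, h: 1×, p: 1×
use order (left to right): p, q, r, q, q, h
typing: ill-typed: argument of type A → A where B is required
ordered ✗ (the type mismatch rejects it)
linear ✗ (not simply typable)
affine ✗ (fails simple typing)
relevant ✗ (a type mismatch blocks all five)
unrestricted ✗ (the type mismatch rejects it)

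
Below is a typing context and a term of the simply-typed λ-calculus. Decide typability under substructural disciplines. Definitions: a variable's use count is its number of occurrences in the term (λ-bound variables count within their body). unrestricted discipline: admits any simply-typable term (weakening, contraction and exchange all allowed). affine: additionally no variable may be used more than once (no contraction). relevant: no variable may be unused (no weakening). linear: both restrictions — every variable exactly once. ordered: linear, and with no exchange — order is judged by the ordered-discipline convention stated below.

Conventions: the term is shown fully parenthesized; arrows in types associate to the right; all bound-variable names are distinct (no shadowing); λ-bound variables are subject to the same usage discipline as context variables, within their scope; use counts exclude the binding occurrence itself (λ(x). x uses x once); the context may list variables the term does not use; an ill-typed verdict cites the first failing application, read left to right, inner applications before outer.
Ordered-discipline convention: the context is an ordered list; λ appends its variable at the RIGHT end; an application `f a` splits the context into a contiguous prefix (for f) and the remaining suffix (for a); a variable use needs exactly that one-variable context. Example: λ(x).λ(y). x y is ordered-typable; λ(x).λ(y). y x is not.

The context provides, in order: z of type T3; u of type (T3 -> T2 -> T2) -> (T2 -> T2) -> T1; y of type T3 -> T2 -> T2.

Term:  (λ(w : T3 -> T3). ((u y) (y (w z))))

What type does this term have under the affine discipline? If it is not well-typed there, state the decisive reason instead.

not well-typed under affine — y ×2 used more than once (contraction)
usage: z: 1, u: 1, y: 2, w (bound): 1
left-to-right use order: u, y, y, w, z
typing: the term checks, with type (T3 -> T3) -> T1
all disciplines: ordered ✗, linear ✗, affine ✗, relevant ✓, unrestricted ✓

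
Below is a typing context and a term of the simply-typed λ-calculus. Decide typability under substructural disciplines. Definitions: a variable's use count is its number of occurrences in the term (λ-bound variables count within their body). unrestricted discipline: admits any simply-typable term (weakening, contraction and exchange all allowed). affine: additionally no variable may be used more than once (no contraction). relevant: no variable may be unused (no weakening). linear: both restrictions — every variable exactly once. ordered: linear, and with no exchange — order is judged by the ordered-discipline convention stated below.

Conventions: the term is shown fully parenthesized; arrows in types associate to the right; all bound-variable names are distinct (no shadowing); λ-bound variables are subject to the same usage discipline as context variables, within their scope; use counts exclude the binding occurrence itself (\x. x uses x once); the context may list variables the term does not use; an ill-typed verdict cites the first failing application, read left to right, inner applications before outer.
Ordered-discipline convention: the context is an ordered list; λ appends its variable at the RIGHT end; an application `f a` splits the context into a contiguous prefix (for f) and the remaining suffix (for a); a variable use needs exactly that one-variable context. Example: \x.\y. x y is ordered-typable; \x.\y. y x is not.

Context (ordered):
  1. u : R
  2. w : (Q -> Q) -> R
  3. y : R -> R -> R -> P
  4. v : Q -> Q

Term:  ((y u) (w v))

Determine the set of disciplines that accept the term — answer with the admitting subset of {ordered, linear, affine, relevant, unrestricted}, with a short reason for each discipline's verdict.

admitted by: linear, affine, relevant, unrestricted
use counts: u ×1, w ×1, y ×1, v ×1
left-to-right use order: y, u, w, v
typing: well-typed at R -> P
ordered ✗ (no contiguous prefix/suffix split fits y, u, w, v)
linear ✓ (single use per variable (u, w, y, v))
affine ✓ (no duplicate uses among u, w, y, v)
relevant ✓ (u, w, y, v: all used, weakening unneeded)
unrestricted ✓ (type-checks (R -> P) and nothing is barred)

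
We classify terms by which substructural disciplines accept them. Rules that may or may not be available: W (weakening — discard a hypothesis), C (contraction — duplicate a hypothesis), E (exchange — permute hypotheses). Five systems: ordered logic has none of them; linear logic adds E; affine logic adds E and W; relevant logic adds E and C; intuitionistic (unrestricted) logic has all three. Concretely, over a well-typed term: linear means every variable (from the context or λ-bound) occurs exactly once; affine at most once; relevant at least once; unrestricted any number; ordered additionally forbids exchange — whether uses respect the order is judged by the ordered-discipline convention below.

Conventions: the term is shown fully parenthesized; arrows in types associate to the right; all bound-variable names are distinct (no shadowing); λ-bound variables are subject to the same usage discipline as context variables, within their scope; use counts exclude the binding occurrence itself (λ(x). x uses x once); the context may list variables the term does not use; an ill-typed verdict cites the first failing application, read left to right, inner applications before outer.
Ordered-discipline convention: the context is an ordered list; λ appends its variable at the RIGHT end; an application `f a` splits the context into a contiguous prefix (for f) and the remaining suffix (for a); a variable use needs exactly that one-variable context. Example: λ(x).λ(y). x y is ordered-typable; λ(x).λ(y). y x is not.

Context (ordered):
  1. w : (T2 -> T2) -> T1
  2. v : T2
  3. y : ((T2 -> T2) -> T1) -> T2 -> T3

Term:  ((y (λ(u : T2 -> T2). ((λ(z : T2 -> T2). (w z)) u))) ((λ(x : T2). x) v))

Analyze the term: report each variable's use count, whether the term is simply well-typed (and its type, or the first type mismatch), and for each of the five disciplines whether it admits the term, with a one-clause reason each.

variable uses: w=1, v=1, y=1, u (λ-bound)=1, z (λ-bound)=1, x (λ-bound)=1
left-to-right use order: y, w, z, u, x, v
typing: the term checks, with type T3
ordered ✗ (needs exchange: uses follow y, w, z, u, x, v)
linear ✓ (exactly-once usage across w, v, y, u, z, x)
affine ✓ (no duplicate uses among w, v, y, u, z, x)
relevant ✓ (every one of w, v, y, u, z, x appears)
unrestricted ✓ (well-typed at T3; no restrictions here)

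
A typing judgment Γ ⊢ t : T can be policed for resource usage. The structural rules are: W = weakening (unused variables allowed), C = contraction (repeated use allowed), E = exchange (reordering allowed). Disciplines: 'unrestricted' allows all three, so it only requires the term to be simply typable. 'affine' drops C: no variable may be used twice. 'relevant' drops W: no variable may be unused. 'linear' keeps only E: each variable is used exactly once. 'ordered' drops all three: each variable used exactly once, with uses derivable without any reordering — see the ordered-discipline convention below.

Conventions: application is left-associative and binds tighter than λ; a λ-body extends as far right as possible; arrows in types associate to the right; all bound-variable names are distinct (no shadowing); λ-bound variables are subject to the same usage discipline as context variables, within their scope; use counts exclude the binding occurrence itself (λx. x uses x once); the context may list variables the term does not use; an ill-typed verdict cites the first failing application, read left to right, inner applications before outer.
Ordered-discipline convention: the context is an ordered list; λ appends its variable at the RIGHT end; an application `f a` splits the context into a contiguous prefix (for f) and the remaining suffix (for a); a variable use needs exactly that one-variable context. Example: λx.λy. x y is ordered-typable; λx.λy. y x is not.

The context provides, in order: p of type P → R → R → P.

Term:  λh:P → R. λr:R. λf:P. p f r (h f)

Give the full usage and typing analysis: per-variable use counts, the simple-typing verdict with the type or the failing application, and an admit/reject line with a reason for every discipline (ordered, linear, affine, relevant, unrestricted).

variable uses: p ×1, h (λ-bound) ×1, r (λ-bound) ×1, f (λ-bound) ×2
use order (left to right): p, f, r, h, f
typing: the term checks, with type (P → R) → R → P → P
ordered: ✗ — f ×2 used more than once (contraction)
linear: ✗ — f ×2 used more than once (contraction)
affine: ✗ — f ×2 used more than once (contraction)
relevant: ✓ — every one of p, h, r, f appears
unrestricted: ✓ — type-checks ((P → R) → R → P → P) and nothing is barred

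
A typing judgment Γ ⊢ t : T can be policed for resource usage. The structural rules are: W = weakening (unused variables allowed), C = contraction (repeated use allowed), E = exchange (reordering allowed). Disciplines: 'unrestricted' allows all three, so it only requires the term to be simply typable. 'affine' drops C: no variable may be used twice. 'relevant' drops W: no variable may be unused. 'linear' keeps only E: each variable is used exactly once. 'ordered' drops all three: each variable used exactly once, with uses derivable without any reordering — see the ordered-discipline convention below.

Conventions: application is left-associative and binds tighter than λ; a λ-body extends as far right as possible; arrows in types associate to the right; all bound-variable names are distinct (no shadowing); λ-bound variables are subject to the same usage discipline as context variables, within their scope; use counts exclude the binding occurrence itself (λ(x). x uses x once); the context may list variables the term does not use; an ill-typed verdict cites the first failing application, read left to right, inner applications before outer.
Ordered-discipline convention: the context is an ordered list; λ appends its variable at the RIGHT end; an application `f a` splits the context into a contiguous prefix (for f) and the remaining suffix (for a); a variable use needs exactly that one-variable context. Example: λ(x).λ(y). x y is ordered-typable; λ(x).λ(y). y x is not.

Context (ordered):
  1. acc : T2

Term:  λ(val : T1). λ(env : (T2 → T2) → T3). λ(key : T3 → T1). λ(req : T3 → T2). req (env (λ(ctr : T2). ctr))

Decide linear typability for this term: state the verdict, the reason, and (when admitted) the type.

no — needs weakening: acc, val, key unused
usage: acc: 0; val (λ-bound): 0; env (λ-bound): 1; key (λ-bound): 0; req (λ-bound): 1; ctr (λ-bound): 1
use order (left to right): req, env, ctr
typing: well-typed — term : T1 → ((T2 → T2) → T3) → (T3 → T1) → (T3 → T2) → T2
per-discipline verdicts: ordered ✗ | linear ✗ | affine ✓ | relevant ✗ | unrestricted ✓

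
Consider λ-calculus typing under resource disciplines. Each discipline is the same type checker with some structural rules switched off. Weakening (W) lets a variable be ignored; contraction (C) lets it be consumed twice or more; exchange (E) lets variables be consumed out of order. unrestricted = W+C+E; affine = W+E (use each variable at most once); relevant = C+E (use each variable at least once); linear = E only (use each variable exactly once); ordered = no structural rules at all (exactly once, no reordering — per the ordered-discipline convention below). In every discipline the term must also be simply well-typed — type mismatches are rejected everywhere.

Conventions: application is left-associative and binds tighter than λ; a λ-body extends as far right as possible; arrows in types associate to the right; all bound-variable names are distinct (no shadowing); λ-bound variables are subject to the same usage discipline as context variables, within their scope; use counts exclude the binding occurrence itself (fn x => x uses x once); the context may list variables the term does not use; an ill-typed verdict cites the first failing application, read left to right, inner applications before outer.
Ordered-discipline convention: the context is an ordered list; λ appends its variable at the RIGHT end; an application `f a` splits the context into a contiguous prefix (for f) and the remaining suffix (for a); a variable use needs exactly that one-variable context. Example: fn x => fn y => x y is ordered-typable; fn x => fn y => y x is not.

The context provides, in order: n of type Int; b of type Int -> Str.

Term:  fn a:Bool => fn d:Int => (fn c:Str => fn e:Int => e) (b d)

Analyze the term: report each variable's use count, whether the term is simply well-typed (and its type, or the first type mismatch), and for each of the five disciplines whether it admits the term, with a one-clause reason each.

counts: n: 0×; b: 1×; a [bound]: 0×; d [bound]: 1×; c [bound]: 0×; e [bound]: 1×
uses in reading order: e, b, d
typing: well-typed — term : Bool -> Int -> Int -> Int
ordered: ✗, n, a, c never used (weakening)
linear: ✗, n, a, c never used (weakening)
affine: ✓, n, b, a, d, c, e: no repeats, contraction unneeded
relevant: ✗, n, a, c never used (weakening)
unrestricted: ✓, well-typed at Bool -> Int -> Int -> Int; no restrictions here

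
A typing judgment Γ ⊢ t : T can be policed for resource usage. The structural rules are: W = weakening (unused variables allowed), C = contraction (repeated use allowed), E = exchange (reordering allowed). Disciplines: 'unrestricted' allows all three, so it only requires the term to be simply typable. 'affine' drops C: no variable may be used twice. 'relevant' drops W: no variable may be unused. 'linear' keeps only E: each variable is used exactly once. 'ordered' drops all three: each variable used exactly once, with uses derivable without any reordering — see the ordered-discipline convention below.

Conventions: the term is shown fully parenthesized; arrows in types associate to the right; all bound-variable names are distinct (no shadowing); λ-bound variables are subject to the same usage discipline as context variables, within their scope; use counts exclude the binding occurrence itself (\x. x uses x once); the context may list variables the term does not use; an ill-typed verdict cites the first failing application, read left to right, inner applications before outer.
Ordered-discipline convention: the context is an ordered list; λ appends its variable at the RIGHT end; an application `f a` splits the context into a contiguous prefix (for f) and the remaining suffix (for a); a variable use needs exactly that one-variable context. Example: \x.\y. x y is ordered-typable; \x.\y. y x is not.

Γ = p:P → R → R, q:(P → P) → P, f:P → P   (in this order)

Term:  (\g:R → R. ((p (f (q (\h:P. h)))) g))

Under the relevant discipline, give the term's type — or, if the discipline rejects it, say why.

not well-typed under relevant — a type mismatch blocks all five
counts: p: 1×, q: 1×, f: 1×, g [bound]: 1×, h [bound]: 1×
left-to-right use order: p, f, q, h, g
typing: ill-typed: a function awaiting R gets R → R
summary: ordered ✗ · linear ✗ · affine ✗ · relevant ✗ · unrestricted ✗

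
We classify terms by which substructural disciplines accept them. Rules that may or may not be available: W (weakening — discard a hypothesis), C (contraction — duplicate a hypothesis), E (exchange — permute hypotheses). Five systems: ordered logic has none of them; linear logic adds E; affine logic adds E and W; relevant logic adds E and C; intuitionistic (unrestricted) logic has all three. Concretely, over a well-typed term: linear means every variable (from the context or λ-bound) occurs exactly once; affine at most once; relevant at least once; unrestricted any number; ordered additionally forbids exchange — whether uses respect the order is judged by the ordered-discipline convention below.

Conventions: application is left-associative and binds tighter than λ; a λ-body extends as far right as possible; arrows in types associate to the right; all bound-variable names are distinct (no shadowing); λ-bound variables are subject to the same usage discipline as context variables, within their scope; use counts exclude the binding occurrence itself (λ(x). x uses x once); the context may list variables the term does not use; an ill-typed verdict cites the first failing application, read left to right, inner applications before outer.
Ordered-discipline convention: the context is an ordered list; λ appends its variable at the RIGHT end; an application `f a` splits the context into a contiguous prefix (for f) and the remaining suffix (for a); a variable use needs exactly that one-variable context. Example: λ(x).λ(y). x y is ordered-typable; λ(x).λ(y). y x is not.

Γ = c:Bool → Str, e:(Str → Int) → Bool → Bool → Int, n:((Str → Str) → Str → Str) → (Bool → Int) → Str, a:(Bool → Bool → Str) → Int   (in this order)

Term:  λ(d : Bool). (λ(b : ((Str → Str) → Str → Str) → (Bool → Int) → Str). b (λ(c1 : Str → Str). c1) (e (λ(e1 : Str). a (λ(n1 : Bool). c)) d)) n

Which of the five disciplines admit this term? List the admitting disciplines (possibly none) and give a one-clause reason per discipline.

admitted in: affine, unrestricted
counts: c=1, e=1, n=1, a=1, d (bound)=1, b (bound)=1, c1 (bound)=1, e1 (bound)=0, n1 (bound)=0
uses in reading order: b, c1, e, a, c, d, n
typing: the term checks, with type Bool → Str
ordered ✗ (needs weakening: e1, n1 unused)
linear ✗ (needs weakening: e1, n1 unused)
affine ✓ (c, e, n, a, d, b, c1, e1, n1: no repeats, contraction unneeded)
relevant ✗ (needs weakening: e1, n1 unused)
unrestricted ✓ (simply typable at Bool → Str; W, C, E all held)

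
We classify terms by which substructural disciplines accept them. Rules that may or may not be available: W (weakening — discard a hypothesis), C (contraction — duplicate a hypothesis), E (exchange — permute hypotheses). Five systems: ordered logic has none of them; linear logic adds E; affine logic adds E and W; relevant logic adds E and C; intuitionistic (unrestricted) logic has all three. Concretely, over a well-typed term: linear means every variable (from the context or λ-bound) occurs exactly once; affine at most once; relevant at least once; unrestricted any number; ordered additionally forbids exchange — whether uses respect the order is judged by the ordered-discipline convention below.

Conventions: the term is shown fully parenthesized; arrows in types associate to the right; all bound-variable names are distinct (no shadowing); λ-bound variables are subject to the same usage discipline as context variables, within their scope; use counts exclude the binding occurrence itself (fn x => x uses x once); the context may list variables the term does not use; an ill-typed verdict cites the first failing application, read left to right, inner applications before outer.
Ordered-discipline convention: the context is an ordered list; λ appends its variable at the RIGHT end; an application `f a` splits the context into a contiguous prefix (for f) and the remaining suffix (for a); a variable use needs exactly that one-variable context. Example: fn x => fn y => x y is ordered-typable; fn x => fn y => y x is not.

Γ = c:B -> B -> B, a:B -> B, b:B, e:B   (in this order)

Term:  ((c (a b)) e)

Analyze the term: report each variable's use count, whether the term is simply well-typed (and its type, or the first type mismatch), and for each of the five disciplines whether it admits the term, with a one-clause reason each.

use counts: c ×1, a ×1, b ×1, e ×1
order of uses: c, a, b, e
typing: ✓ — B
ordered: ✓ — one use each (c, a, b, e); ordered split holds
linear: ✓ — exactly-once usage across c, a, b, e
affine: ✓ — at most one use each (c, a, b, e)
relevant: ✓ — every one of c, a, b, e appears
unrestricted: ✓ — well-typed at B; no restrictions here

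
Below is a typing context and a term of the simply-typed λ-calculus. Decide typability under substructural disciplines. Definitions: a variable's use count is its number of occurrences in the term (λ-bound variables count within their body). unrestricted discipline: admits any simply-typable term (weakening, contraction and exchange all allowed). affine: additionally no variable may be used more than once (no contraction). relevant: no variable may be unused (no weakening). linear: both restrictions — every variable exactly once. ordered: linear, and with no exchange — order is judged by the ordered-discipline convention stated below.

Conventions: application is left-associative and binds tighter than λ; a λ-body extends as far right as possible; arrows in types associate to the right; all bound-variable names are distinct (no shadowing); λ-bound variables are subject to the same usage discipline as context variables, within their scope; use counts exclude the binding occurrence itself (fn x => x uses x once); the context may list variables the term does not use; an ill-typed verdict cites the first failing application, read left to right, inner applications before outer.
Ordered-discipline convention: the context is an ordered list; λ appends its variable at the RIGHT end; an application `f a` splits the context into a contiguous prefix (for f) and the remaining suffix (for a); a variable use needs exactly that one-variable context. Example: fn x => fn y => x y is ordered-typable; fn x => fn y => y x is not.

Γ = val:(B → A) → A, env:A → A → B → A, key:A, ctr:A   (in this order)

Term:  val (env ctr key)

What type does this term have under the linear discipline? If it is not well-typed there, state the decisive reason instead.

term : A
use counts: val ×1, env ×1, key ×1, ctr ×1
left-to-right use order: val, env, ctr, key
typing: ✓ — A
all disciplines: ordered ✗; linear ✓; affine ✓; relevant ✓; unrestricted ✓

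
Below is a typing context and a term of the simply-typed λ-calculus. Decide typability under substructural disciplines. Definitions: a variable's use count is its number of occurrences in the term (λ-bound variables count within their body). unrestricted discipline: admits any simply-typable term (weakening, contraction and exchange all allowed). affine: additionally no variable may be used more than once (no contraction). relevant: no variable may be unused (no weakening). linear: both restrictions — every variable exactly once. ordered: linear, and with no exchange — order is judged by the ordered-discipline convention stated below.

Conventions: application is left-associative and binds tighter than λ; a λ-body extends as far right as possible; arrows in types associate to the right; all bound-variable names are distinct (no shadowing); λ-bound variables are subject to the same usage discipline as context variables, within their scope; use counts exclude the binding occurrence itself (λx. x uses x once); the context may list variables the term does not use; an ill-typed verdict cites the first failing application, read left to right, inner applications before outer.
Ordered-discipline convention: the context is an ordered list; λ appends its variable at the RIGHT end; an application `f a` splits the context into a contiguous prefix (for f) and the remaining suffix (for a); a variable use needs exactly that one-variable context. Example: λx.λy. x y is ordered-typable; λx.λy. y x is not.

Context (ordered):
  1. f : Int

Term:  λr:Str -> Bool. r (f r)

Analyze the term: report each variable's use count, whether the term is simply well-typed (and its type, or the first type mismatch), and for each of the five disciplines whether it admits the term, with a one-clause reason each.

use counts: f: 1, r [bound]: 2
uses in reading order: r, f, r
typing: ill-typed: applying a non-function (Int)
ordered: ✗ — the type mismatch rejects it
linear: ✗ — not simply typable
affine: ✗ — fails simple typing
relevant: ✗ — a type mismatch blocks all five
unrestricted: ✗ — the type mismatch rejects it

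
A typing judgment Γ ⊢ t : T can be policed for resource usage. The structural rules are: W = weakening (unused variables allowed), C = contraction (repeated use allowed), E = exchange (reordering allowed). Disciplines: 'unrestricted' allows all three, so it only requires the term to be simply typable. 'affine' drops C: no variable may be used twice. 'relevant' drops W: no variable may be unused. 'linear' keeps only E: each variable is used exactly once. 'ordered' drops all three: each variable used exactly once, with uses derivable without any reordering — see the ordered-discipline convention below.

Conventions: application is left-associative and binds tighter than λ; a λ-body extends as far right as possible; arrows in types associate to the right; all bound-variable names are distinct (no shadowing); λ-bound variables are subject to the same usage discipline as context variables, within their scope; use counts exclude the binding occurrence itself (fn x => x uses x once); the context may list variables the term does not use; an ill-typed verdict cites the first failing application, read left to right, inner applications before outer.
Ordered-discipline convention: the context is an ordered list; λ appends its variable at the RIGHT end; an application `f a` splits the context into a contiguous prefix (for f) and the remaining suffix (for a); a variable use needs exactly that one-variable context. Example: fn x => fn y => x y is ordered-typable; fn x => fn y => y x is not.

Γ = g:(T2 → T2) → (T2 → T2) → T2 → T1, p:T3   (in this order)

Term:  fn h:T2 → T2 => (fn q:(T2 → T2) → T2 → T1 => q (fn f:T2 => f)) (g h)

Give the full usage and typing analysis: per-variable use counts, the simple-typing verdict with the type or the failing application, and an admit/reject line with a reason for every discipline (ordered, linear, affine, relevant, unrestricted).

counts: g ×1, p ×0, h (bound) ×1, q (bound) ×1, f (bound) ×1
left-to-right use order: q, f, g, h
typing: ✓ — (T2 → T2) → T2 → T1
ordered: ✗, unused: p — weakening required
linear: ✗, unused: p — weakening required
affine: ✓, no duplicate uses among g, p, h, q, f
relevant: ✗, unused: p — weakening required
unrestricted: ✓, typability at (T2 → T2) → T2 → T1 is all that's needed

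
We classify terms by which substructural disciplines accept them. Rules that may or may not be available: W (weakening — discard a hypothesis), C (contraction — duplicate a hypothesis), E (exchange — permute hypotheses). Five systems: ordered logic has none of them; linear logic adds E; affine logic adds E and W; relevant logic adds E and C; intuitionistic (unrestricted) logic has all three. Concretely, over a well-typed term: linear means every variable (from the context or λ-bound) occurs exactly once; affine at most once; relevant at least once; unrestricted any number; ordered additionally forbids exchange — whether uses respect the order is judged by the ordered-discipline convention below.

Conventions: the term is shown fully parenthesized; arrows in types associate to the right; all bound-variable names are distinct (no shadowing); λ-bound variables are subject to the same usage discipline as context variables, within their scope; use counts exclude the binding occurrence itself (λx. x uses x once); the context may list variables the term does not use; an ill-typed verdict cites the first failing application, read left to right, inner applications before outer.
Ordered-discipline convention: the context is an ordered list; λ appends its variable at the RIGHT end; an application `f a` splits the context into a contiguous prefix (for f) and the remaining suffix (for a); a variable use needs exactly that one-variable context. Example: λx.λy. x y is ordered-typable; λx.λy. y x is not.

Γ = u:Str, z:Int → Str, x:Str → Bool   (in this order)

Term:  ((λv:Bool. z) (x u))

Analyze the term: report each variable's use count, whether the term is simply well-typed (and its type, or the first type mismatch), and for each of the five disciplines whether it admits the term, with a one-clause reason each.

use counts: u=1; z=1; x=1; v [bound]=0
order of uses: z, x, u
typing: well-typed at Int → Str
ordered: ✗ — v never used (weakening)
linear: ✗ — v never used (weakening)
affine: ✓ — at most one use each (u, z, x, v)
relevant: ✗ — v never used (weakening)
unrestricted: ✓ — typability at Int → Str is all that's needed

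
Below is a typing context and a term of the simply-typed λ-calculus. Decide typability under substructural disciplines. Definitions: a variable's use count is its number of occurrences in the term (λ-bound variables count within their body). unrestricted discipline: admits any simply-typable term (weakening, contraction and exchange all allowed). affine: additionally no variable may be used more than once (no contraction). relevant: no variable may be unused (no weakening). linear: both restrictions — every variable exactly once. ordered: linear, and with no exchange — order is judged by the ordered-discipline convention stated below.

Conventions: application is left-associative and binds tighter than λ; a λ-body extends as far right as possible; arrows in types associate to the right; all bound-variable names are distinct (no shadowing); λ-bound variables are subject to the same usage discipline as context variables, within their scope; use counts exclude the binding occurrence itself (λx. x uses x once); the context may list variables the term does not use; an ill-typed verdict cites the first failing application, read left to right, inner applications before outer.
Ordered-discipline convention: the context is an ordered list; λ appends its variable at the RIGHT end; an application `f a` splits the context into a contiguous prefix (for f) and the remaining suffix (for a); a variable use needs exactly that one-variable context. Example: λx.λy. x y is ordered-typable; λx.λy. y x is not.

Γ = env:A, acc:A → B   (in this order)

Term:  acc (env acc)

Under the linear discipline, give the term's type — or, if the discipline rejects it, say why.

not well-typed under linear — the type mismatch rejects it
usage: env: 1×; acc: 2×
use order (left to right): acc, env, acc
typing: ill-typed: non-arrow in function slot: A
summary: ordered ✗, linear ✗, affine ✗, relevant ✗, unrestricted ✗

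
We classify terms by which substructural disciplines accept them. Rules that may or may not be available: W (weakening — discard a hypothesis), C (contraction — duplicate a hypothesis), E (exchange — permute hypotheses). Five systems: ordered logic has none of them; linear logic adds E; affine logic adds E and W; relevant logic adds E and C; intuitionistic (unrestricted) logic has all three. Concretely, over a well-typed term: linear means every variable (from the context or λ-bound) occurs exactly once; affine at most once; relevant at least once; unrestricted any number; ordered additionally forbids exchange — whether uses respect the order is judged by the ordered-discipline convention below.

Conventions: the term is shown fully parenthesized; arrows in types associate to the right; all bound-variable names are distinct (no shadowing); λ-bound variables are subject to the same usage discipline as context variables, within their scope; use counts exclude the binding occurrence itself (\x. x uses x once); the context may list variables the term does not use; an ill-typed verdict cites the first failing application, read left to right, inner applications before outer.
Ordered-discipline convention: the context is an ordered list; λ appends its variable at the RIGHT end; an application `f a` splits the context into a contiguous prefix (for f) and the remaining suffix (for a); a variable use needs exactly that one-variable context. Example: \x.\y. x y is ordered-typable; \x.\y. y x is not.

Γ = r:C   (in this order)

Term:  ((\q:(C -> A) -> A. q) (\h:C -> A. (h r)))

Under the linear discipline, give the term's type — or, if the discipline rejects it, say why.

term : (C -> A) -> A
use counts: r: 1; q (bound): 1; h (bound): 1
order of uses: q, h, r
typing: the term checks, with type (C -> A) -> A
across the five disciplines: ordered ✗, linear ✓, affine ✓, relevant ✓, unrestricted ✓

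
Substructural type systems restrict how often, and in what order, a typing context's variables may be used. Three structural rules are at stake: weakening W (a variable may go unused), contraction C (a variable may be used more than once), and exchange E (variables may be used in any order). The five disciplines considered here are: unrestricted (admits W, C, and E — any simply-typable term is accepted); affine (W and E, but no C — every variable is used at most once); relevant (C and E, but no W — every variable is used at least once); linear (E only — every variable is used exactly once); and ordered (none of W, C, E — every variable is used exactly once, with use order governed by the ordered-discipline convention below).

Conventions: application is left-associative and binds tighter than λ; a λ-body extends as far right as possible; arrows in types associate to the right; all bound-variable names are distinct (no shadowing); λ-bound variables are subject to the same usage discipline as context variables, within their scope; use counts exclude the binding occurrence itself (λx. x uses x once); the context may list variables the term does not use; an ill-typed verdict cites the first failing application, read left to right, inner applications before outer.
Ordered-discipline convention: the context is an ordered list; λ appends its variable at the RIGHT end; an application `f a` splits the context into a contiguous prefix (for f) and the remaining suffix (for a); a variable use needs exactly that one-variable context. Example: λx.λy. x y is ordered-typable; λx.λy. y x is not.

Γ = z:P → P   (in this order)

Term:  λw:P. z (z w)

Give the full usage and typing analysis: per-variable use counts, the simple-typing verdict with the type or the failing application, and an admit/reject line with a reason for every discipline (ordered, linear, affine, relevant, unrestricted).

use counts: z: 2×, w (λ-bound): 1×
uses in reading order: z, z, w
typing: the term checks, with type P → P
ordered: ✗ — z ×2 used more than once (contraction)
linear: ✗ — z ×2 used more than once (contraction)
affine: ✗ — z ×2 used more than once (contraction)
relevant: ✓ — every one of z, w appears
unrestricted: ✓ — typability at P → P is all that's needed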